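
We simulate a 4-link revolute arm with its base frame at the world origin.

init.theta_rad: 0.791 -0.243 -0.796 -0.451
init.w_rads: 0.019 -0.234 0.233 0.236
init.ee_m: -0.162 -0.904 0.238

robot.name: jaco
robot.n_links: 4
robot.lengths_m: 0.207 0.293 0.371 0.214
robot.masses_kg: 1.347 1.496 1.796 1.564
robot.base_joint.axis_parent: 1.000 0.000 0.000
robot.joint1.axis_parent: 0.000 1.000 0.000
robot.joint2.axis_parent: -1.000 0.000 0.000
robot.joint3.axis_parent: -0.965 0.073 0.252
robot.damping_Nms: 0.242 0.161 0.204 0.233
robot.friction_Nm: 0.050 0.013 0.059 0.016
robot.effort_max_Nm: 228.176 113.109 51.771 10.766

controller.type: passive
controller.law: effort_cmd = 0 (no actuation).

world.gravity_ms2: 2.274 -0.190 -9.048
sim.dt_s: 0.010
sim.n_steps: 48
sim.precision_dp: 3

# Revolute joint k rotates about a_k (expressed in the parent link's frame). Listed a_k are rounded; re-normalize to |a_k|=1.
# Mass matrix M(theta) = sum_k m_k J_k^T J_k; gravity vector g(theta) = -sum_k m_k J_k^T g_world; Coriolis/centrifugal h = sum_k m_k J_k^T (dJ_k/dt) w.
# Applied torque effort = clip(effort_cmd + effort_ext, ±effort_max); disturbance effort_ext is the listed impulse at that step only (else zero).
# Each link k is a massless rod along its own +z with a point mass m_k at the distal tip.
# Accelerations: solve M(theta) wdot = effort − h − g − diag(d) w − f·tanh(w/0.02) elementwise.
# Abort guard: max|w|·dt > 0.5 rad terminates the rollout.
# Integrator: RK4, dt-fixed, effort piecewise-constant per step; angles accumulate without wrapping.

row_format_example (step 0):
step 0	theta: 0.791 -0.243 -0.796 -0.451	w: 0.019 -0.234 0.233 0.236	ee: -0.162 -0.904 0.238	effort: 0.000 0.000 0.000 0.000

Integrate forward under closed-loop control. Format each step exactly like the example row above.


step 1	theta: 0.792 -0.245 -0.794 -0.448	w: 0.105 -0.209 0.173 0.270	ee: -0.163 -0.904 0.239	effort: 0.000 0.000 0.000 0.000
step 2	theta: 0.793 -0.247 -0.793 -0.446	w: 0.192 -0.185 0.114 0.299	ee: -0.165 -0.905 0.238	effort: 0.000 0.000 0.000 0.000
step 3	theta: 0.795 -0.249 -0.792 -0.442	w: 0.279 -0.160 0.057 0.325	ee: -0.166 -0.905 0.237	effort: 0.000 0.000 0.000 0.000
step 4	theta: 0.799 -0.250 -0.791 -0.439	w: 0.367 -0.135 0.005 0.345	ee: -0.167 -0.906 0.235	effort: 0.000 0.000 0.000 0.000
step 5	theta: 0.803 -0.252 -0.792 -0.436	w: 0.460 -0.109 -0.036 0.351	ee: -0.168 -0.907 0.231	effort: 0.000 0.000 0.000 0.000
step 6	theta: 0.808 -0.253 -0.792 -0.432	w: 0.554 -0.083 -0.072 0.353	ee: -0.168 -0.909 0.227	effort: 0.000 0.000 0.000 0.000
step 7	theta: 0.814 -0.253 -0.793 -0.429	w: 0.651 -0.055 -0.102 0.355	ee: -0.169 -0.910 0.222	effort: 0.000 0.000 0.000 0.000
step 8	theta: 0.821 -0.254 -0.794 -0.425	w: 0.751 -0.027 -0.128 0.357	ee: -0.169 -0.912 0.215	effort: 0.000 0.000 0.000 0.000
step 9	theta: 0.829 -0.254 -0.795 -0.421	w: 0.853 0.003 -0.147 0.359	ee: -0.169 -0.914 0.208	effort: 0.000 0.000 0.000 0.000
step 10	theta: 0.838 -0.254 -0.797 -0.418	w: 0.959 0.034 -0.159 0.361	ee: -0.169 -0.916 0.199	effort: 0.000 0.000 0.000 0.000
step 11	theta: 0.848 -0.253 -0.799 -0.414	w: 1.068 0.066 -0.163 0.363	ee: -0.168 -0.918 0.190	effort: 0.000 0.000 0.000 0.000
step 12	theta: 0.859 -0.252 -0.800 -0.411	w: 1.182 0.100 -0.158 0.365	ee: -0.167 -0.920 0.180	effort: 0.000 0.000 0.000 0.000
step 13	theta: 0.872 -0.251 -0.802 -0.407	w: 1.300 0.136 -0.143 0.367	ee: -0.167 -0.923 0.168	effort: 0.000 0.000 0.000 0.000
step 14	theta: 0.885 -0.250 -0.803 -0.403	w: 1.423 0.175 -0.118 0.368	ee: -0.166 -0.926 0.156	effort: 0.000 0.000 0.000 0.000
step 15	theta: 0.900 -0.248 -0.804 -0.400	w: 1.551 0.215 -0.080 0.368	ee: -0.164 -0.928 0.142	effort: 0.000 0.000 0.000 0.000
step 16	theta: 0.916 -0.245 -0.805 -0.396	w: 1.684 0.258 -0.030 0.367	ee: -0.163 -0.931 0.128	effort: 0.000 0.000 0.000 0.000
step 17	theta: 0.934 -0.242 -0.805 -0.392	w: 1.822 0.303 0.030 0.373	ee: -0.161 -0.934 0.112	effort: 0.000 0.000 0.000 0.000
step 18	theta: 0.953 -0.239 -0.804 -0.388	w: 1.964 0.350 0.100 0.384	ee: -0.159 -0.937 0.096	effort: 0.000 0.000 0.000 0.000
step 19	theta: 0.973 -0.235 -0.803 -0.385	w: 2.112 0.399 0.187 0.391	ee: -0.157 -0.940 0.078	effort: 0.000 0.000 0.000 0.000
step 20	theta: 0.995 -0.231 -0.800 -0.381	w: 2.267 0.451 0.293 0.394	ee: -0.155 -0.943 0.060	effort: 0.000 0.000 0.000 0.000
step 21	theta: 1.019 -0.226 -0.797 -0.377	w: 2.428 0.504 0.418 0.392	ee: -0.152 -0.946 0.041	effort: 0.000 0.000 0.000 0.000
step 22	theta: 1.044 -0.221 -0.792 -0.373	w: 2.596 0.559 0.565 0.385	ee: -0.150 -0.949 0.021	effort: 0.000 0.000 0.000 0.000
step 23	theta: 1.071 -0.215 -0.785 -0.369	w: 2.771 0.616 0.734 0.373	ee: -0.147 -0.952 -0.000	effort: 0.000 0.000 0.000 0.000
step 24	theta: 1.099 -0.209 -0.777 -0.365	w: 2.954 0.673 0.927 0.356	ee: -0.143 -0.954 -0.022	effort: 0.000 0.000 0.000 0.000
step 25	theta: 1.130 -0.202 -0.767 -0.362	w: 3.144 0.731 1.146 0.334	ee: -0.140 -0.957 -0.045	effort: 0.000 0.000 0.000 0.000
step 26	theta: 1.162 -0.194 -0.754 -0.359	w: 3.342 0.788 1.392 0.306	ee: -0.136 -0.960 -0.069	effort: 0.000 0.000 0.000 0.000
step 27	theta: 1.197 -0.186 -0.739 -0.356	w: 3.549 0.844 1.667 0.274	ee: -0.132 -0.962 -0.093	effort: 0.000 0.000 0.000 0.000
step 28	theta: 1.233 -0.177 -0.721 -0.353	w: 3.764 0.898 1.974 0.238	ee: -0.128 -0.965 -0.118	effort: 0.000 0.000 0.000 0.000
step 29	theta: 1.272 -0.168 -0.699 -0.351	w: 3.989 0.949 2.313 0.200	ee: -0.123 -0.967 -0.144	effort: 0.000 0.000 0.000 0.000
step 30	theta: 1.313 -0.158 -0.674 -0.349	w: 4.224 0.996 2.687 0.162	ee: -0.118 -0.969 -0.171	effort: 0.000 0.000 0.000 0.000
step 31	theta: 1.356 -0.148 -0.645 -0.348	w: 4.471 1.038 3.098 0.127	ee: -0.113 -0.971 -0.199	effort: 0.000 0.000 0.000 0.000
step 32	theta: 1.402 -0.138 -0.612 -0.347	w: 4.730 1.076 3.547 0.099	ee: -0.107 -0.973 -0.227	effort: 0.000 0.000 0.000 0.000
step 33	theta: 1.451 -0.127 -0.574 -0.346	w: 5.002 1.107 4.035 0.086	ee: -0.101 -0.974 -0.255	effort: 0.000 0.000 0.000 0.000
step 34	theta: 1.502 -0.115 -0.531 -0.345	w: 5.288 1.132 4.560 0.095	ee: -0.095 -0.975 -0.284	effort: 0.000 0.000 0.000 0.000
step 35	theta: 1.557 -0.104 -0.483 -0.344	w: 5.588 1.150 5.119 0.139	ee: -0.088 -0.975 -0.314	effort: 0.000 0.000 0.000 0.000
step 36	theta: 1.614 -0.092 -0.429 -0.342	w: 5.901 1.162 5.702 0.235	ee: -0.081 -0.975 -0.344	effort: 0.000 0.000 0.000 0.000
step 37	theta: 1.675 -0.081 -0.369 -0.339	w: 6.223 1.169 6.294 0.405	ee: -0.073 -0.974 -0.374	effort: 0.000 0.000 0.000 0.000
step 38	theta: 1.739 -0.069 -0.303 -0.333	w: 6.547 1.170 6.865 0.676	ee: -0.065 -0.971 -0.404	effort: 0.000 0.000 0.000 0.000
step 39	theta: 1.806 -0.057 -0.232 -0.325	w: 6.856 1.168 7.371 1.077	ee: -0.056 -0.968 -0.433	effort: 0.000 0.000 0.000 0.000
step 40	theta: 1.876 -0.046 -0.156 -0.311	w: 7.131 1.166 7.751 1.632	ee: -0.046 -0.963 -0.462	effort: 0.000 0.000 0.000 0.000
step 41	theta: 1.948 -0.034 -0.077 -0.292	w: 7.345 1.166 7.938 2.342	ee: -0.036 -0.956 -0.490	effort: 0.000 0.000 0.000 0.000
step 42	theta: 2.022 -0.022 0.002 -0.264	w: 7.474 1.173 7.878 3.177	ee: -0.025 -0.947 -0.518	effort: 0.000 0.000 0.000 0.000
step 43	theta: 2.097 -0.011 0.079 -0.228	w: 7.504 1.190 7.553 4.063	ee: -0.014 -0.935 -0.544	effort: 0.000 0.000 0.000 0.000
step 44	theta: 2.172 0.001 0.152 -0.183	w: 7.439 1.221 6.994 4.905	ee: -0.002 -0.920 -0.569	effort: 0.000 0.000 0.000 0.000
step 45	theta: 2.246 0.014 0.219 -0.130	w: 7.296 1.265 6.263 5.614	ee: 0.010 -0.902 -0.594	effort: 0.000 0.000 0.000 0.000
step 46	theta: 2.318 0.027 0.277 -0.071	w: 7.097 1.321 5.432 6.131	ee: 0.022 -0.881 -0.617	effort: 0.000 0.000 0.000 0.000
step 47	theta: 2.388 0.040 0.327 -0.008	w: 6.864 1.384 4.561 6.433	ee: 0.034 -0.857 -0.641	effort: 0.000 0.000 0.000 0.000
step 48	theta: 2.455 0.054 0.368 0.057	w: 6.612 1.448 3.692 6.526	ee: 0.046 -0.830 -0.664


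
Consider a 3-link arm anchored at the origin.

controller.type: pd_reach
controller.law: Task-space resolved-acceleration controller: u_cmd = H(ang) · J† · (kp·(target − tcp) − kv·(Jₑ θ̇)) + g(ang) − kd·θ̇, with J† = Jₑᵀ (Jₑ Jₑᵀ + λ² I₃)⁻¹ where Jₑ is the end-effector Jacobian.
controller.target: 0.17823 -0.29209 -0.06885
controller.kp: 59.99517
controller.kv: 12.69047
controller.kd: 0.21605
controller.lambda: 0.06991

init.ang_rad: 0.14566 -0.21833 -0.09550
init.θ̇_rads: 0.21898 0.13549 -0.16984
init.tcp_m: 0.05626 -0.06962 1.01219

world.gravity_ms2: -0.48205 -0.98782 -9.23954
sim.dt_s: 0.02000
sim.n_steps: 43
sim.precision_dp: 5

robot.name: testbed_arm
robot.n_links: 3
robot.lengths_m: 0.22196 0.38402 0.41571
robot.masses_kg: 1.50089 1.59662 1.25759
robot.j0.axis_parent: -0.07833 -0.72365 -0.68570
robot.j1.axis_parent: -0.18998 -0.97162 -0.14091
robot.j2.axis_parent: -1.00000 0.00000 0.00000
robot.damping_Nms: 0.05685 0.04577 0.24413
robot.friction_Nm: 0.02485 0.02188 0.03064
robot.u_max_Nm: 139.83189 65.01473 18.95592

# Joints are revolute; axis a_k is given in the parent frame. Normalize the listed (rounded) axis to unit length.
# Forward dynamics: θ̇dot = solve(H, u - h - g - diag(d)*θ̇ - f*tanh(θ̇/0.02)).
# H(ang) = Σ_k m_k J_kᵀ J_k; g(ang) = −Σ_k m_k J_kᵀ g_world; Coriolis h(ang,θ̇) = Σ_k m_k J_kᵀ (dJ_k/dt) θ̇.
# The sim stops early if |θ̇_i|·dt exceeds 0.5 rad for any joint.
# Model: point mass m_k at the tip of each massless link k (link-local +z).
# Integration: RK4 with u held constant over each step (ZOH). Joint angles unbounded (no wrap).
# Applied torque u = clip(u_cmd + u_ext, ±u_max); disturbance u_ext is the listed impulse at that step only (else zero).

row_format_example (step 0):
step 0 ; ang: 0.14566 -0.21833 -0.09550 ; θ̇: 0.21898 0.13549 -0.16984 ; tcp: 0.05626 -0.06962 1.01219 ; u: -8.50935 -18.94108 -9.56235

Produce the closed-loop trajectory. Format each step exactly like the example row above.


step 1 ; ang: 0.17896 -0.24893 -0.09509 ; θ̇: 3.04325 -3.13026 0.22707 ; tcp: 0.05356 -0.07445 1.01073 ; u: -2.77593 -12.12308 -6.93114
step 2 ; ang: 0.26276 -0.33784 -0.08321 ; θ̇: 5.21113 -5.63636 0.99553 ; tcp: 0.05535 -0.08658 1.00540 ; u: 3.11746 -7.68605 -4.85496
step 3 ; ang: 0.38817 -0.47461 -0.04880 ; θ̇: 7.14937 -7.85427 2.44526 ; tcp: 0.05953 -0.10407 0.99475 ; u: 7.74317 -5.35249 -3.07250
step 4 ; ang: 0.54915 -0.65194 0.02008 ; θ̇: 8.75536 -9.67402 4.36913 ; tcp: 0.06461 -0.12521 0.97625 ; u: 9.03045 -4.78771 -1.24373
step 5 ; ang: 0.73588 -0.85875 0.12636 ; θ̇: 9.78973 -10.87224 6.12622 ; tcp: 0.06935 -0.14843 0.94728 ; u: 5.72404 -4.87069 0.68001
step 6 ; ang: 0.93576 -1.08204 0.25956 ; θ̇: 10.17474 -11.43680 7.06606 ; tcp: 0.07272 -0.17225 0.90666 ; u: -0.33330 -4.37816 2.37534
step 7 ; ang: 1.13814 -1.31197 0.40136 ; θ̇: 10.11486 -11.61327 7.03760 ; tcp: 0.07415 -0.19549 0.85584 ; u: -6.08167 -3.10818 3.56298
step 8 ; ang: 1.33758 -1.54397 0.53503 ; θ̇: 9.90903 -11.66172 6.29856 ; tcp: 0.07375 -0.21734 0.79821 ; u: -9.93726 -1.61120 4.27354
step 9 ; ang: 1.53372 -1.77722 0.64978 ; θ̇: 9.78605 -11.72377 5.16693 ; tcp: 0.07218 -0.23739 0.73751 ; u: -11.78868 -0.46103 4.69955
step 10 ; ang: 1.72987 -2.01271 0.74015 ; θ̇: 9.90236 -11.86600 3.86578 ; tcp: 0.07023 -0.25559 0.67695 ; u: -12.14838 -0.03964 5.00437
step 11 ; ang: 1.93216 -2.25264 0.80401 ; θ̇: 10.39556 -12.15221 2.50566 ; tcp: 0.06862 -0.27214 0.61896 ; u: -11.65530 -0.65685 5.25661
step 12 ; ang: 2.14975 -2.50090 0.84025 ; θ̇: 11.42992 -12.68714 1.07948 ; tcp: 0.06790 -0.28752 0.56564 ; u: -10.88389 -2.74751 5.44175
step 13 ; ang: 2.39542 -2.76395 0.84612 ; θ̇: 13.16154 -13.59113 -0.58778 ; tcp: 0.06878 -0.30276 0.51965 ; u: -10.19101 -6.85937 5.50368
step 14 ; ang: 2.68161 -3.04836 0.81301 ; θ̇: 15.19457 -14.60920 -2.87652 ; tcp: 0.07339 -0.31998 0.48578 ; u: -8.00072 -8.50269 5.46162
step 15 ; ang: 2.99001 -3.33833 0.72811 ; θ̇: 14.96088 -13.88594 -5.53141 ; tcp: 0.08701 -0.34196 0.47112 ; u: 0.45997 16.85554 5.18519
step 16 ; ang: 3.23431 -3.56541 0.60896 ; θ̇: 9.52089 -8.94169 -5.97802 ; tcp: 0.11106 -0.36619 0.47248 ; u: 2.25953 27.61762 4.28226
step 17 ; ang: 3.36676 -3.69324 0.50352 ; θ̇: 3.96910 -4.07663 -4.37820 ; tcp: 0.13701 -0.38608 0.47376 ; u: 1.59782 22.77877 3.35368
step 18 ; ang: 3.40538 -3.73981 0.43414 ; θ̇: -0.03459 -0.65933 -2.51388 ; tcp: 0.15899 -0.39997 0.46702 ; u: 1.69281 16.82757 2.81097
step 19 ; ang: 3.37534 -3.72856 0.39857 ; θ̇: -2.97692 1.77536 -1.05260 ; tcp: 0.17631 -0.40919 0.45228 ; u: 2.45197 12.37769 2.74265
step 20 ; ang: 3.29321 -3.67490 0.38705 ; θ̇: -5.27118 3.60613 -0.13395 ; tcp: 0.18997 -0.41535 0.43161 ; u: 3.57932 9.72297 3.02980
step 21 ; ang: 3.16926 -3.58843 0.38868 ; θ̇: -7.15667 5.05704 0.24324 ; tcp: 0.20131 -0.41979 0.40728 ; u: 4.82051 8.70422 3.53146
step 22 ; ang: 3.01022 -3.47532 0.39296 ; θ̇: -8.75284 6.25464 0.11379 ; tcp: 0.21158 -0.42382 0.38152 ; u: 5.97592 8.83049 4.09653
step 23 ; ang: 2.82250 -3.34068 0.38974 ; θ̇: -9.95523 7.16278 -0.51789 ; tcp: 0.22178 -0.42892 0.35649 ; u: 6.71935 8.53622 4.59878
step 24 ; ang: 2.61931 -3.19402 0.36916 ; θ̇: -10.20731 7.39311 -1.58405 ; tcp: 0.23248 -0.43672 0.33405 ; u: 6.24088 4.69144 4.92053
step 25 ; ang: 2.42863 -3.05611 0.32660 ; θ̇: -8.72508 6.29796 -2.59643 ; tcp: 0.24321 -0.44776 0.31487 ; u: 4.52141 -1.30597 4.87831
step 26 ; ang: 2.28211 -2.95201 0.27032 ; θ̇: -5.90948 4.09486 -2.90040 ; tcp: 0.25272 -0.45997 0.29762 ; u: 3.19533 -3.70003 4.56418
step 27 ; ang: 2.19304 -2.89340 0.21482 ; θ̇: -3.01538 1.78011 -2.57347 ; tcp: 0.26030 -0.47038 0.28038 ; u: 2.68400 -2.71816 4.29009
step 28 ; ang: 2.15711 -2.87726 0.16820 ; θ̇: -0.58120 -0.15573 -2.07365 ; tcp: 0.26614 -0.47770 0.26215 ; u: 2.58022 -0.57886 4.21877
step 29 ; ang: 2.16463 -2.89520 0.13057 ; θ̇: 1.33810 -1.63078 -1.70885 ; tcp: 0.27075 -0.48216 0.24286 ; u: 2.63725 1.60117 4.35371
step 30 ; ang: 2.20612 -2.93850 0.09790 ; θ̇: 2.81163 -2.68980 -1.59380 ; tcp: 0.27463 -0.48461 0.22289 ; u: 2.77958 3.50957 4.62804
step 31 ; ang: 2.27278 -2.99907 0.06501 ; θ̇: 3.83487 -3.34332 -1.73050 ; tcp: 0.27827 -0.48599 0.20274 ; u: 3.02689 5.19690 4.95547
step 32 ; ang: 2.35489 -3.06852 0.02757 ; θ̇: 4.33044 -3.56568 -2.03146 ; tcp: 0.28210 -0.48704 0.18292 ; u: 3.38064 6.75567 5.24431
step 33 ; ang: 2.44105 -3.13804 -0.01620 ; θ̇: 4.22517 -3.34730 -2.33619 ; tcp: 0.28631 -0.48814 0.16378 ; u: 3.74982 8.02588 5.41680
step 34 ; ang: 2.51962 -3.19953 -0.06472 ; θ̇: 3.57936 -2.77221 -2.48444 ; tcp: 0.29074 -0.48925 0.14551 ; u: 4.00501 8.66581 5.44634
step 35 ; ang: 2.58187 -3.24756 -0.11409 ; θ̇: 2.61247 -2.01692 -2.41836 ; tcp: 0.29492 -0.49012 0.12819 ; u: 4.10032 8.57355 5.37164
step 36 ; ang: 2.62388 -3.28031 -0.16047 ; θ̇: 1.57299 -1.25473 -2.19431 ; tcp: 0.29836 -0.49055 0.11176 ; u: 4.07972 7.97693 5.25957
step 37 ; ang: 2.64594 -3.29874 -0.20162 ; θ̇: 0.62691 -0.58911 -1.90813 ; tcp: 0.30077 -0.49053 0.09614 ; u: 4.00576 7.18292 5.16188
step 38 ; ang: 2.65069 -3.30518 -0.23707 ; θ̇: -0.14716 -0.06089 -1.63575 ; tcp: 0.30208 -0.49012 0.08124 ; u: 3.91840 6.40821 5.10130
step 39 ; ang: 2.64206 -3.30258 -0.26762 ; θ̇: -0.70804 0.31417 -1.42224 ; tcp: 0.30238 -0.48946 0.06698 ; u: 3.83141 5.76513 5.07850
step 40 ; ang: 2.62394 -3.29370 -0.29448 ; θ̇: -1.09370 0.56654 -1.26808 ; tcp: 0.30182 -0.48862 0.05330 ; u: 3.75566 5.28413 5.07921
step 41 ; ang: 2.59963 -3.28081 -0.31878 ; θ̇: -1.32472 0.71485 -1.16682 ; tcp: 0.30059 -0.48768 0.04018 ; u: 3.68714 4.95664 5.08953
step 42 ; ang: 2.57200 -3.26579 -0.34146 ; θ̇: -1.42418 0.77771 -1.10595 ; tcp: 0.29885 -0.48666 0.02763 ; u: 3.62173 4.75919 5.09769
step 43 ; ang: 2.54344 -3.25019 -0.36320 ; θ̇: -1.41699 0.77361 -1.07169 ; tcp: 0.29672 -0.48558 0.01565


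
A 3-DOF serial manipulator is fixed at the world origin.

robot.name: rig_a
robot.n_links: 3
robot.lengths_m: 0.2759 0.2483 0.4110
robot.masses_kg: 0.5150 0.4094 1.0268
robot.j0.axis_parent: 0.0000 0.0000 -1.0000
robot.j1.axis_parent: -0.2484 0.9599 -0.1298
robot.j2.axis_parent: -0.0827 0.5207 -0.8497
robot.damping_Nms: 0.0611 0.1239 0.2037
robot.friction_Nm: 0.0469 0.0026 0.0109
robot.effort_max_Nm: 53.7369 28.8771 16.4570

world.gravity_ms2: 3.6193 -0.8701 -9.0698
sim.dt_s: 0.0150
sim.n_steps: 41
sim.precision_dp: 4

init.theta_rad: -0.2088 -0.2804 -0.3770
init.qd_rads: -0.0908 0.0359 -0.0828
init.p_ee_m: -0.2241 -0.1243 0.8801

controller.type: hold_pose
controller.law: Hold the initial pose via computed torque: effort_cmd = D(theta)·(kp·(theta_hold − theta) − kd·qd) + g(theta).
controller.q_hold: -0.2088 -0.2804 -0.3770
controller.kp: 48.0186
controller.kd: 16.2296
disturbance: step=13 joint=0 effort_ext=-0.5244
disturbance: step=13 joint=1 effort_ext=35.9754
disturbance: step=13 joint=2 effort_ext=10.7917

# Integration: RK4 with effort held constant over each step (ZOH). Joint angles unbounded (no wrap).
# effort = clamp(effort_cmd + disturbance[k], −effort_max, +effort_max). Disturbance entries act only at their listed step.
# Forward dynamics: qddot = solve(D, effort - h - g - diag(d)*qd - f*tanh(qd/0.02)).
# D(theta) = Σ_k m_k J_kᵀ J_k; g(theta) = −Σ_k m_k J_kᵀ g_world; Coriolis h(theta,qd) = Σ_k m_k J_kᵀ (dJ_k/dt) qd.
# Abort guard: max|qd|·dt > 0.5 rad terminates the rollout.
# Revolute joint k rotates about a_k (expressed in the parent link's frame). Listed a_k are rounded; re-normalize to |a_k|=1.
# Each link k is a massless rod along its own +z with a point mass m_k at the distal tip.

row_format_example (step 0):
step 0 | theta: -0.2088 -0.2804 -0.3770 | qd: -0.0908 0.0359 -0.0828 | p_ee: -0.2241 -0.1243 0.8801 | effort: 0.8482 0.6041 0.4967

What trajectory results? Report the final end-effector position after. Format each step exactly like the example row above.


step 1 | theta: -0.2100 -0.2801 -0.3775 | qd: -0.0628 0.0175 -0.0319 | p_ee: -0.2239 -0.1246 0.8801 | effort: 0.8121 0.6219 0.4943
step 2 | theta: -0.2108 -0.2799 -0.3778 | qd: -0.0350 0.0146 -0.0293 | p_ee: -0.2237 -0.1247 0.8801 | effort: 0.7835 0.6354 0.4936
step 3 | theta: -0.2112 -0.2798 -0.3779 | qd: -0.0149 0.0123 -0.0272 | p_ee: -0.2236 -0.1248 0.8801 | effort: 0.7622 0.6456 0.4932
step 4 | theta: -0.2114 -0.2797 -0.3780 | qd: -0.0031 0.0103 -0.0247 | p_ee: -0.2236 -0.1249 0.8801 | effort: 0.7493 0.6534 0.4933
step 5 | theta: -0.2115 -0.2797 -0.3779 | qd: 0.0026 0.0091 -0.0239 | p_ee: -0.2235 -0.1249 0.8801 | effort: 0.7430 0.6594 0.4940
step 6 | theta: -0.2115 -0.2797 -0.3779 | qd: 0.0053 0.0082 -0.0232 | p_ee: -0.2235 -0.1249 0.8802 | effort: 0.7399 0.6641 0.4948
step 7 | theta: -0.2115 -0.2797 -0.3777 | qd: 0.0066 0.0074 -0.0225 | p_ee: -0.2235 -0.1249 0.8802 | effort: 0.7382 0.6678 0.4955
step 8 | theta: -0.2115 -0.2798 -0.3776 | qd: 0.0072 0.0068 -0.0220 | p_ee: -0.2235 -0.1248 0.8802 | effort: 0.7373 0.6708 0.4962
step 9 | theta: -0.2115 -0.2798 -0.3775 | qd: 0.0075 0.0064 -0.0217 | p_ee: -0.2235 -0.1248 0.8802 | effort: 0.7368 0.6731 0.4967
step 10 | theta: -0.2115 -0.2799 -0.3774 | qd: 0.0076 0.0062 -0.0216 | p_ee: -0.2235 -0.1248 0.8802 | effort: 0.7365 0.6750 0.4970
step 11 | theta: -0.2114 -0.2799 -0.3772 | qd: 0.0077 0.0060 -0.0216 | p_ee: -0.2235 -0.1248 0.8802 | effort: 0.7363 0.6766 0.4973
step 12 | theta: -0.2114 -0.2800 -0.3771 | qd: 0.0077 0.0059 -0.0217 | p_ee: -0.2235 -0.1248 0.8802 | effort: 0.7362 0.6778 0.4976
step 13 | theta: -0.2114 -0.2800 -0.3770 | qd: 0.0077 0.0058 -0.0218 | p_ee: -0.2236 -0.1248 0.8802 | effort: 0.2117 28.8771 11.2894
step 14 | theta: -0.2219 -0.2932 -0.3120 | qd: -0.9768 -1.2385 6.9696 | p_ee: -0.2197 -0.1227 0.8831 | effort: 0.7650 -6.3551 -2.0515
step 15 | theta: -0.2281 -0.2972 -0.2602 | qd: -0.1335 0.2211 1.4960 | p_ee: -0.2131 -0.1188 0.8868 | effort: 0.6680 -4.9809 -1.4530
step 16 | theta: -0.2288 -0.2916 -0.2494 | qd: -0.0004 0.4069 0.3127 | p_ee: -0.2084 -0.1160 0.8891 | effort: 0.6479 -3.8815 -1.0706
step 17 | theta: -0.2286 -0.2858 -0.2474 | qd: 0.0194 0.3419 0.0586 | p_ee: -0.2051 -0.1139 0.8907 | effort: 0.6469 -2.9937 -0.7831
step 18 | theta: -0.2283 -0.2813 -0.2472 | qd: 0.0159 0.2425 0.0134 | p_ee: -0.2027 -0.1124 0.8917 | effort: 0.6509 -2.2778 -0.5564
step 19 | theta: -0.2280 -0.2782 -0.2474 | qd: 0.0115 0.1581 -0.0015 | p_ee: -0.2011 -0.1114 0.8924 | effort: 0.6544 -1.7008 -0.3743
step 20 | theta: -0.2278 -0.2763 -0.2477 | qd: 0.0088 0.0918 -0.0112 | p_ee: -0.2002 -0.1108 0.8928 | effort: 0.6574 -1.2359 -0.2278
step 21 | theta: -0.2277 -0.2753 -0.2479 | qd: 0.0074 0.0398 -0.0165 | p_ee: -0.1997 -0.1105 0.8930 | effort: 0.6598 -0.8611 -0.1100
step 22 | theta: -0.2276 -0.2750 -0.2482 | qd: 0.0069 0.0005 -0.0224 | p_ee: -0.1996 -0.1104 0.8931 | effort: 0.6624 -0.5590 -0.0150
step 23 | theta: -0.2275 -0.2752 -0.2486 | qd: 0.0066 -0.0289 -0.0281 | p_ee: -0.1998 -0.1105 0.8930 | effort: 0.6653 -0.3162 0.0615
step 24 | theta: -0.2274 -0.2758 -0.2490 | qd: 0.0063 -0.0512 -0.0311 | p_ee: -0.2002 -0.1107 0.8928 | effort: 0.6685 -0.1205 0.1231
step 25 | theta: -0.2273 -0.2767 -0.2495 | qd: 0.0060 -0.0675 -0.0330 | p_ee: -0.2007 -0.1111 0.8926 | effort: 0.6718 0.0374 0.1728
step 26 | theta: -0.2272 -0.2778 -0.2500 | qd: 0.0059 -0.0792 -0.0344 | p_ee: -0.2014 -0.1114 0.8923 | effort: 0.6753 0.1650 0.2130
step 27 | theta: -0.2271 -0.2790 -0.2505 | qd: 0.0058 -0.0871 -0.0353 | p_ee: -0.2022 -0.1119 0.8920 | effort: 0.6787 0.2681 0.2455
step 28 | theta: -0.2271 -0.2804 -0.2511 | qd: 0.0057 -0.0921 -0.0358 | p_ee: -0.2030 -0.1123 0.8916 | effort: 0.6822 0.3515 0.2719
step 29 | theta: -0.2270 -0.2818 -0.2516 | qd: 0.0056 -0.0949 -0.0360 | p_ee: -0.2038 -0.1128 0.8912 | effort: 0.6856 0.4190 0.2932
step 30 | theta: -0.2269 -0.2832 -0.2521 | qd: 0.0056 -0.0959 -0.0360 | p_ee: -0.2047 -0.1133 0.8908 | effort: 0.6889 0.4737 0.3105
step 31 | theta: -0.2268 -0.2846 -0.2527 | qd: 0.0056 -0.0956 -0.0358 | p_ee: -0.2055 -0.1138 0.8905 | effort: 0.6921 0.5180 0.3246
step 32 | theta: -0.2267 -0.2861 -0.2532 | qd: 0.0056 -0.0942 -0.0355 | p_ee: -0.2063 -0.1143 0.8901 | effort: 0.6953 0.5540 0.3361
step 33 | theta: -0.2266 -0.2875 -0.2537 | qd: 0.0056 -0.0921 -0.0351 | p_ee: -0.2072 -0.1147 0.8897 | effort: 0.6983 0.5833 0.3455
step 34 | theta: -0.2266 -0.2888 -0.2543 | qd: 0.0056 -0.0894 -0.0346 | p_ee: -0.2080 -0.1152 0.8894 | effort: 0.7011 0.6072 0.3531
step 35 | theta: -0.2265 -0.2901 -0.2548 | qd: 0.0056 -0.0864 -0.0341 | p_ee: -0.2088 -0.1157 0.8890 | effort: 0.7038 0.6266 0.3594
step 36 | theta: -0.2264 -0.2914 -0.2553 | qd: 0.0056 -0.0830 -0.0335 | p_ee: -0.2095 -0.1161 0.8886 | effort: 0.7064 0.6425 0.3646
step 37 | theta: -0.2263 -0.2926 -0.2558 | qd: 0.0056 -0.0795 -0.0330 | p_ee: -0.2102 -0.1165 0.8883 | effort: 0.7089 0.6555 0.3689
step 38 | theta: -0.2262 -0.2938 -0.2563 | qd: 0.0056 -0.0760 -0.0324 | p_ee: -0.2109 -0.1169 0.8880 | effort: 0.7112 0.6662 0.3725
step 39 | theta: -0.2261 -0.2949 -0.2568 | qd: 0.0056 -0.0723 -0.0318 | p_ee: -0.2116 -0.1173 0.8877 | effort: 0.7134 0.6750 0.3754
step 40 | theta: -0.2260 -0.2960 -0.2572 | qd: 0.0056 -0.0688 -0.0313 | p_ee: -0.2122 -0.1177 0.8874 | effort: 0.7155 0.6822 0.3779
step 41 | theta: -0.2260 -0.2970 -0.2577 | qd: 0.0055 -0.0652 -0.0307 | p_ee: -0.2129 -0.1180 0.8871
final p_ee position (m): -0.2129 -0.1180 0.8871


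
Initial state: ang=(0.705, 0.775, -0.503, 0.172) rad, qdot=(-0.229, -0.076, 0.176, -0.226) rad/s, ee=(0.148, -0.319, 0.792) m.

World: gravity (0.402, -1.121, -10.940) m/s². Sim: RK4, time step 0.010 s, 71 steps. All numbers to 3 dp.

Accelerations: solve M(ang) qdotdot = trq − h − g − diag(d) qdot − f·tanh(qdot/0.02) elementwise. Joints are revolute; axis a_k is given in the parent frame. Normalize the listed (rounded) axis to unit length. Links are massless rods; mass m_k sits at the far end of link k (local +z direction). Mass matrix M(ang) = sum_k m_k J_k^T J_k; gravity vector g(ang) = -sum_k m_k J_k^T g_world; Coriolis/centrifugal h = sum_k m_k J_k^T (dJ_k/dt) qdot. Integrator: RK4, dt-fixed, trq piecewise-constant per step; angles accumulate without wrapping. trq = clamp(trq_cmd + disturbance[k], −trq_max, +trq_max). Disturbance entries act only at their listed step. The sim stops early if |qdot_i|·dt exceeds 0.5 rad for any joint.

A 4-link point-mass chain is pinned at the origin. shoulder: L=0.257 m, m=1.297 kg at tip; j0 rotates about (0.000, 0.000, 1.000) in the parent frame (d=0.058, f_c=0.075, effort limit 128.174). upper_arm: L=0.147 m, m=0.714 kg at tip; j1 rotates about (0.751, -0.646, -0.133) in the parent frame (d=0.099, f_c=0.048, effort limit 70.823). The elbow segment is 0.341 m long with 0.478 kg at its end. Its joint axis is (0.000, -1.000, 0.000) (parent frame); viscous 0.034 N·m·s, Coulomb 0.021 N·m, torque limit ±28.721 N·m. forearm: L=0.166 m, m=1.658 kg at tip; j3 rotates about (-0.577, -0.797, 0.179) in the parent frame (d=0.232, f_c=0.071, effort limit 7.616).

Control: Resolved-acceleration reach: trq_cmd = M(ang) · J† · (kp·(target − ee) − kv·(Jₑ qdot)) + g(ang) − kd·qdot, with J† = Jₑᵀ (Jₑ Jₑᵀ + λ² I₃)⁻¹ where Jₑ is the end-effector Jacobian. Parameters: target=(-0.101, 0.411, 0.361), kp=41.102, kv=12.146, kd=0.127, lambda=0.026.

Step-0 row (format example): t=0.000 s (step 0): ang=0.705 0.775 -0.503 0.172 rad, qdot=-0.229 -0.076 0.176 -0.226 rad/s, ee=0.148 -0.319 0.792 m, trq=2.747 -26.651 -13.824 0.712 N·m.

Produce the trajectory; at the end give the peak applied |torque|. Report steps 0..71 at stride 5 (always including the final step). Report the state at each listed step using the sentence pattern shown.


t=0.050 s (step 5): ang=0.409 0.801 -0.771 0.307 rad, qdot=-9.290 -0.220 -7.555 3.997 rad/s, ee=0.141 -0.297 0.785 m, trq=1.938 -15.655 -4.249 1.627 N·m.
t=0.100 s (step 10): ang=-0.096 0.696 -1.097 0.609 rad, qdot=-9.369 -3.711 -4.544 8.449 rad/s, ee=0.135 -0.249 0.770 m, trq=1.784 -4.952 2.633 2.546 N·m.
t=0.150 s (step 15): ang=-0.361 0.539 -1.219 1.062 rad, qdot=-1.546 -2.181 -1.057 8.761 rad/s, ee=0.131 -0.195 0.751 m, trq=0.928 -0.123 6.142 2.605 N·m.
t=0.200 s (step 20): ang=-0.341 0.449 -1.236 1.473 rad, qdot=1.600 -1.795 0.364 7.817 rad/s, ee=0.124 -0.140 0.727 m, trq=0.974 -0.036 6.251 1.234 N·m.
t=0.250 s (step 25): ang=-0.232 0.341 -1.178 1.843 rad, qdot=2.575 -2.612 1.992 6.939 rad/s, ee=0.113 -0.083 0.698 m, trq=1.135 -0.168 5.709 -0.409 N·m.
t=0.300 s (step 30): ang=-0.093 0.188 -1.039 2.159 rad, qdot=2.928 -3.489 3.487 5.651 rad/s, ee=0.101 -0.027 0.670 m, trq=1.392 0.188 5.077 -1.573 N·m.
t=0.350 s (step 35): ang=0.060 -0.001 -0.843 2.401 rad, qdot=3.158 -3.993 4.175 3.990 rad/s, ee=0.089 0.029 0.644 m, trq=1.638 1.078 4.332 -1.973 N·m.
t=0.400 s (step 40): ang=0.221 -0.205 -0.642 2.559 rad, qdot=3.223 -4.144 3.740 2.372 rad/s, ee=0.075 0.087 0.621 m, trq=1.406 2.751 3.502 -1.737 N·m.
t=0.450 s (step 45): ang=0.375 -0.410 -0.481 2.645 rad, qdot=2.854 -4.022 2.644 1.133 rad/s, ee=0.053 0.145 0.596 m, trq=0.571 5.088 2.873 -1.255 N·m.
t=0.500 s (step 50): ang=0.504 -0.601 -0.381 2.678 rad, qdot=2.288 -3.582 1.398 0.260 rad/s, ee=0.027 0.199 0.567 m, trq=-0.466 7.359 2.685 -0.859 N·m.
t=0.550 s (step 55): ang=0.604 -0.765 -0.337 2.677 rad, qdot=1.725 -2.969 0.407 -0.215 rad/s, ee=0.000 0.243 0.535 m, trq=-1.220 9.140 2.926 -0.707 N·m.
t=0.600 s (step 60): ang=0.677 -0.898 -0.333 2.659 rad, qdot=1.169 -2.381 -0.112 -0.509 rad/s, ee=-0.024 0.277 0.502 m, trq=-1.486 10.350 3.378 -0.672 N·m.
t=0.650 s (step 65): ang=0.724 -1.004 -0.344 2.628 rad, qdot=0.724 -1.862 -0.315 -0.683 rad/s, ee=-0.044 0.304 0.472 m, trq=-1.354 11.022 3.833 -0.668 N·m.
t=0.700 s (step 70): ang=0.752 -1.086 -0.362 2.592 rad, qdot=0.425 -1.418 -0.376 -0.738 rad/s, ee=-0.058 0.323 0.446 m, trq=-1.022 11.300 4.207 -0.668 N·m.
t=0.710 s (step 71): ang=0.756 -1.099 -0.365 2.585 rad, qdot=0.378 -1.340 -0.375 -0.739 rad/s, ee=-0.061 0.327 0.441 m.
max |trq| (N·m): 26.651


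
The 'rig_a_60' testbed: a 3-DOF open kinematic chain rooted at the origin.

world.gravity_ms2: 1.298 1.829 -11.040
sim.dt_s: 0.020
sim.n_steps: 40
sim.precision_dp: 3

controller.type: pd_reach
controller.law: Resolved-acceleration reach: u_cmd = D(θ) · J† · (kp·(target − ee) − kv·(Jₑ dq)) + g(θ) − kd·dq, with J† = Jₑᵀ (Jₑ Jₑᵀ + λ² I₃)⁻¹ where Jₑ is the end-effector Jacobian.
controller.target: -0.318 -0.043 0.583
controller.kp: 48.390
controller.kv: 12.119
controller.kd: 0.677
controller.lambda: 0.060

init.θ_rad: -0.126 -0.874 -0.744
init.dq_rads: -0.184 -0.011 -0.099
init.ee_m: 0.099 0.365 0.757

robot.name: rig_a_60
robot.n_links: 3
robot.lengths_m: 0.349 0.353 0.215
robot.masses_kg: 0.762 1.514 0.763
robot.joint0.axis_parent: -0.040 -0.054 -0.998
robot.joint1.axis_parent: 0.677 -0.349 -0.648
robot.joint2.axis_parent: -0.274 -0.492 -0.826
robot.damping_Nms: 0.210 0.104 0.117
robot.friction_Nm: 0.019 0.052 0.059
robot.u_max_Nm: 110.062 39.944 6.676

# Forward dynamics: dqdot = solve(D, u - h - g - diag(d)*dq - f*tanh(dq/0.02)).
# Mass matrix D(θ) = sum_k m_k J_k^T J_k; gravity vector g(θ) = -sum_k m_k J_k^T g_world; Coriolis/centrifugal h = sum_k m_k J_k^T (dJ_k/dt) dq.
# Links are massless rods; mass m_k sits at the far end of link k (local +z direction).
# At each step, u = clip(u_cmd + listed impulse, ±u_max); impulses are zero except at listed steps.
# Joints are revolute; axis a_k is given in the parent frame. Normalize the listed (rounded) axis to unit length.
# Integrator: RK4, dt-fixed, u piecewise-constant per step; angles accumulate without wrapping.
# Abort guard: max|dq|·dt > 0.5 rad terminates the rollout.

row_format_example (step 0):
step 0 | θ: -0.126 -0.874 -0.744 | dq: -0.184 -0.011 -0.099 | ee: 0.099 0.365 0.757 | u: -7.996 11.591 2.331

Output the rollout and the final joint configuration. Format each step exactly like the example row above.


step 1 | θ: -0.146 -0.865 -0.760 | dq: -1.835 0.863 -1.369 | ee: 0.094 0.363 0.758 | u: -5.415 9.925 2.794
step 2 | θ: -0.188 -0.847 -0.761 | dq: -2.345 1.021 1.050 | ee: 0.084 0.359 0.764 | u: -3.764 8.172 0.700
step 3 | θ: -0.247 -0.820 -0.771 | dq: -3.492 1.589 -1.743 | ee: 0.070 0.353 0.771 | u: -2.585 7.472 2.560
step 4 | θ: -0.312 -0.793 -0.759 | dq: -3.120 1.184 2.481 | ee: 0.054 0.345 0.780 | u: -1.970 6.027 -0.684
step 5 | θ: -0.389 -0.762 -0.770 | dq: -4.472 1.818 -3.030 | ee: 0.038 0.336 0.788 | u: -1.286 6.144 3.303
step 6 | θ: -0.462 -0.737 -0.744 | dq: -2.984 0.818 4.931 | ee: 0.020 0.326 0.797 | u: -1.378 4.397 -2.618
step 7 | θ: -0.548 -0.708 -0.765 | dq: -5.390 1.967 -6.125 | ee: 0.005 0.316 0.803 | u: -0.593 5.572 5.513
step 8 | θ: -0.618 -0.690 -0.716 | dq: -1.784 0.029 9.742 | ee: -0.012 0.304 0.813 | u: -1.607 2.675 -6.205
step 9 | θ: -0.709 -0.663 -0.767 | dq: -6.922 2.443 -12.963 | ee: -0.026 0.295 0.815 | u: 0.100 5.827 6.676
step 10 | θ: -0.790 -0.643 -0.791 | dq: -1.684 -0.174 8.587 | ee: -0.038 0.285 0.819 | u: -1.914 2.046 -5.398
step 11 | θ: -0.873 -0.622 -0.833 | dq: -6.154 2.033 -11.202 | ee: -0.050 0.277 0.821 | u: -0.070 4.966 6.676
step 12 | θ: -0.942 -0.610 -0.835 | dq: -1.146 -0.561 9.312 | ee: -0.062 0.267 0.824 | u: -2.219 1.252 -5.997
step 13 | θ: -1.018 -0.594 -0.881 | dq: -5.998 1.937 -12.225 | ee: -0.072 0.260 0.825 | u: -0.013 4.647 6.676
step 14 | θ: -1.083 -0.584 -0.903 | dq: -1.050 -0.718 8.245 | ee: -0.082 0.253 0.826 | u: -2.331 0.928 -5.299
step 15 | θ: -1.150 -0.574 -0.943 | dq: -5.164 1.580 -10.797 | ee: -0.092 0.246 0.825 | u: -0.291 4.037 6.676
step 16 | θ: -1.204 -0.570 -0.947 | dq: -0.692 -1.029 8.813 | ee: -0.102 0.239 0.826 | u: -2.433 0.491 -5.807
step 17 | θ: -1.264 -0.564 -0.991 | dq: -4.892 1.513 -11.627 | ee: -0.111 0.233 0.825 | u: -0.301 3.920 6.676
step 18 | θ: -1.316 -0.562 -1.012 | dq: -0.692 -1.134 7.978 | ee: -0.121 0.227 0.824 | u: -2.371 0.427 -5.283
step 19 | θ: -1.368 -0.559 -1.052 | dq: -4.178 1.246 -10.615 | ee: -0.130 0.221 0.822 | u: -0.548 3.560 6.676
step 20 | θ: -1.411 -0.562 -1.059 | dq: -0.516 -1.368 8.451 | ee: -0.139 0.214 0.821 | u: -2.320 0.254 -5.710
step 21 | θ: -1.459 -0.562 -1.102 | dq: -3.865 1.217 -11.317 | ee: -0.149 0.209 0.818 | u: -0.588 3.577 6.676
step 22 | θ: -1.500 -0.566 -1.122 | dq: -0.572 -1.429 7.836 | ee: -0.159 0.203 0.816 | u: -2.168 0.340 -5.324
step 23 | θ: -1.541 -0.568 -1.163 | dq: -3.280 1.028 -10.624 | ee: -0.168 0.197 0.813 | u: -0.769 3.406 6.676
step 24 | θ: -1.576 -0.576 -1.173 | dq: -0.487 -1.604 8.265 | ee: -0.178 0.190 0.811 | u: -2.048 0.336 -5.687
step 25 | θ: -1.614 -0.580 -1.217 | dq: -2.954 1.036 -11.278 | ee: -0.187 0.184 0.806 | u: -0.813 3.518 6.676
step 26 | θ: -1.646 -0.588 -1.238 | dq: -0.548 -1.631 7.807 | ee: -0.196 0.177 0.803 | u: -1.868 0.511 -5.382
step 27 | θ: -1.678 -0.593 -1.281 | dq: -2.471 0.918 -10.828 | ee: -0.206 0.170 0.799 | u: -0.928 3.467 6.676
step 28 | θ: -1.706 -0.603 -1.294 | dq: -0.510 -1.751 8.203 | ee: -0.214 0.163 0.796 | u: -1.722 0.591 -5.689
step 29 | θ: -1.735 -0.609 -1.341 | dq: -2.143 0.961 -11.465 | ee: -0.223 0.156 0.791 | u: -0.965 3.627 6.676
step 30 | θ: -1.760 -0.619 -1.363 | dq: -0.565 -1.745 7.875 | ee: -0.232 0.149 0.787 | u: -1.545 0.790 -5.451
step 31 | θ: -1.785 -0.625 -1.409 | dq: -1.727 0.896 -11.201 | ee: -0.240 0.142 0.781 | u: -1.035 3.657 6.676
step 32 | θ: -1.806 -0.637 -1.425 | dq: -0.560 -1.822 8.263 | ee: -0.248 0.135 0.778 | u: -1.400 0.906 -5.727
step 33 | θ: -1.827 -0.643 -1.475 | dq: -1.397 0.971 -11.887 | ee: -0.256 0.127 0.772 | u: -1.071 3.846 6.676
step 34 | θ: -1.846 -0.653 -1.500 | dq: -0.621 -1.788 8.043 | ee: -0.263 0.120 0.767 | u: -1.239 1.092 -5.550
step 35 | θ: -1.864 -0.659 -1.552 | dq: -1.018 0.952 -11.831 | ee: -0.270 0.113 0.761 | u: -1.120 3.921 6.676
step 36 | θ: -1.879 -0.670 -1.571 | dq: -0.659 -1.827 8.453 | ee: -0.276 0.106 0.757 | u: -1.102 1.193 -5.829
step 37 | θ: -1.894 -0.676 -1.629 | dq: -0.662 1.057 -12.673 | ee: -0.282 0.098 0.750 | u: -1.171 4.126 6.676
step 38 | θ: -1.907 -0.685 -1.656 | dq: -0.753 -1.787 8.479 | ee: -0.288 0.091 0.745 | u: -0.945 1.318 -5.825
step 39 | θ: -1.918 -0.690 -1.718 | dq: -0.267 1.099 -13.107 | ee: -0.294 0.084 0.738 | u: -1.228 4.266 6.676
step 40 | θ: -1.929 -0.699 -1.745 | dq: -0.868 -1.780 8.870 | ee: -0.299 0.078 0.734
final θ (rad): -1.929 -0.699 -1.745


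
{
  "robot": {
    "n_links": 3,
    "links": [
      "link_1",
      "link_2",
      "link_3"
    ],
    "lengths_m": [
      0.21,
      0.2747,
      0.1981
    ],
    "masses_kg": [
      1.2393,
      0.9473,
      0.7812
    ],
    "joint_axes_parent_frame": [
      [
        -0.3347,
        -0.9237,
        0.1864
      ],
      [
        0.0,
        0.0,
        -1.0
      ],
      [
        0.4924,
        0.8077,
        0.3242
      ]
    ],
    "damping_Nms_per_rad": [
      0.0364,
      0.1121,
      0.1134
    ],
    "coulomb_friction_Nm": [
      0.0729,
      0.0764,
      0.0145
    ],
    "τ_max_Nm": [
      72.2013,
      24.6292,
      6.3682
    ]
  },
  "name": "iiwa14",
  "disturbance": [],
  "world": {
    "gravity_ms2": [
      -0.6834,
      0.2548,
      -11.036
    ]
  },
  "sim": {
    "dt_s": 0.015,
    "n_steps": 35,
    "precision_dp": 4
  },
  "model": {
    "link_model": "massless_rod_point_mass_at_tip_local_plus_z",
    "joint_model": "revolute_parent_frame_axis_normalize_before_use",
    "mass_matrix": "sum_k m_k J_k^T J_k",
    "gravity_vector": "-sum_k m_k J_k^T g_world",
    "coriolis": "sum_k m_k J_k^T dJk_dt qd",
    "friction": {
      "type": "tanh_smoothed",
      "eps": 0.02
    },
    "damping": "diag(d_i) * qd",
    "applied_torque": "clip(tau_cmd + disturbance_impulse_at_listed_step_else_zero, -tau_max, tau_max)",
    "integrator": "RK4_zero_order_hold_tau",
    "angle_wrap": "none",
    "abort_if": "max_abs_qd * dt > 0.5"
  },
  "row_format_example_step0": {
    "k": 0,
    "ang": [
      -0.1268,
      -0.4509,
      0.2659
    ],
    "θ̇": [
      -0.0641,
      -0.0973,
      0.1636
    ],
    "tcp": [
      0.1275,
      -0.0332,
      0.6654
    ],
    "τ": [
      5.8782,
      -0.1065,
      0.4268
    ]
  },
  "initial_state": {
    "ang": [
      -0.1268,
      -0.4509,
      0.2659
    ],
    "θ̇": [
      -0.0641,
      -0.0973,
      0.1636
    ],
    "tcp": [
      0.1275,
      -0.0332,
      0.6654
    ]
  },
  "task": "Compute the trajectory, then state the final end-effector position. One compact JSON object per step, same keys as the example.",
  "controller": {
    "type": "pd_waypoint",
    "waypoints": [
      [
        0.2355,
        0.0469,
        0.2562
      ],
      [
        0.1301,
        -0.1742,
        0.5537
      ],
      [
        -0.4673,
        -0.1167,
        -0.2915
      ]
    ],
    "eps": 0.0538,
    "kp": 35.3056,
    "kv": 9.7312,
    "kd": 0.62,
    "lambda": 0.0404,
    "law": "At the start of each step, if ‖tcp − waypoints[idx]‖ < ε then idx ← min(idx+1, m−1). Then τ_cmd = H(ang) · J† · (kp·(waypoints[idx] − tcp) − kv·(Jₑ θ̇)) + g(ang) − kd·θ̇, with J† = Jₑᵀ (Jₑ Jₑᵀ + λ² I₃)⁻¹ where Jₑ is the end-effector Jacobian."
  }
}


{"k":1,"ang":[-0.1249,-0.444,0.2812],"\u03b8\u0307":[0.2902,0.3847,1.7739],"tcp":[0.129,-0.0332,0.6646],"\u03c4":[5.8001,-0.3942,-0.688]}
{"k":2,"ang":[-0.12,-0.4548,0.308],"\u03b8\u0307":[0.3914,-1.0872,1.8845],"tcp":[0.1307,-0.0314,0.6634],"\u03c4":[4.8161,0.5477,-0.7007]}
{"k":3,"ang":[-0.1123,-0.4403,0.341],"\u03b8\u0307":[0.6034,2.076,2.4132],"tcp":[0.1316,-0.0304,0.6619],"\u03c4":[5.2642,-1.4717,-0.9895]}
{"k":4,"ang":[-0.1046,-0.4632,0.3692],"\u03b8\u0307":[0.4604,-3.9661,1.5268],"tcp":[0.1318,-0.0269,0.6607],"\u03c4":[3.0401,2.4258,-0.3431]}
{"k":5,"ang":[-0.0935,-0.4355,0.4078],"\u03b8\u0307":[0.9696,6.0036,3.4216],"tcp":[0.1315,-0.0259,0.6589],"\u03c4":[4.9234,-4.0169,-1.5502]}
{"k":6,"ang":[-0.0842,-0.4675,0.4351],"\u03b8\u0307":[0.3425,-8.4108,0.6076],"tcp":[0.1305,-0.021,0.6578],"\u03c4":[1.1038,5.3931,0.334]}
{"k":7,"ang":[-0.0708,-0.4425,0.4785],"\u03b8\u0307":[1.3579,9.5511,4.815],"tcp":[0.1295,-0.0193,0.6556],"\u03c4":[4.1527,-6.3718,-2.4209]}
{"k":8,"ang":[-0.0592,-0.4551,0.5111],"\u03b8\u0307":[0.2842,-9.1666,0.0114],"tcp":[0.1278,-0.015,0.654],"\u03c4":[0.174,6.0283,0.7772]}
{"k":9,"ang":[-0.0462,-0.4572,0.5493],"\u03b8\u0307":[1.3766,7.4289,4.7426],"tcp":[0.1262,-0.011,0.6518],"\u03c4":[2.3483,-4.9955,-2.3586]}
{"k":10,"ang":[-0.0328,-0.4481,0.5872],"\u03b8\u0307":[0.488,-4.9648,0.6041],"tcp":[0.124,-0.008,0.6496],"\u03c4":[-0.1138,3.3387,0.4361]}
{"k":11,"ang":[-0.0208,-0.4601,0.6176],"\u03b8\u0307":[1.0746,2.8191,3.2826],"tcp":[0.1216,-0.0033,0.6478],"\u03c4":[0.498,-1.8976,-1.3709]}
{"k":12,"ang":[-0.0077,-0.4525,0.653],"\u03b8\u0307":[0.7056,-1.437,1.547],"tcp":[0.1191,-0.0002,0.6455],"\u03c4":[-0.5157,1.0151,-0.1936]}
{"k":13,"ang":[0.0042,-0.4575,0.6826],"\u03b8\u0307":[0.8622,0.6116,2.3467],"tcp":[0.1165,0.0039,0.6435],"\u03c4":[-0.6309,-0.367,-0.7543]}
{"k":14,"ang":[0.0162,-0.4557,0.7143],"\u03b8\u0307":[0.7552,-0.2787,1.9218],"tcp":[0.114,0.0074,0.6412],"\u03c4":[-1.0627,0.2666,-0.4844]}
{"k":15,"ang":[0.0276,-0.4564,0.7443],"\u03b8\u0307":[0.7623,0.1254,2.0688],"tcp":[0.1116,0.011,0.6389],"\u03c4":[-1.2994,0.0041,-0.6117]}
{"k":16,"ang":[0.0387,-0.4561,0.7745],"\u03b8\u0307":[0.713,-0.0287,1.9692],"tcp":[0.1094,0.0144,0.6364],"\u03c4":[-1.5556,0.1295,-0.575]}
{"k":17,"ang":[0.0491,-0.456,0.804],"\u03b8\u0307":[0.6794,0.0058,1.9648],"tcp":[0.1073,0.0177,0.6338],"\u03c4":[-1.7553,0.1216,-0.6082]}
{"k":18,"ang":[0.059,-0.4561,0.8332],"\u03b8\u0307":[0.6392,0.005,1.9404],"tcp":[0.1056,0.0209,0.6312],"\u03c4":[-1.9253,0.1377,-0.6307]}
{"k":19,"ang":[0.0682,-0.4562,0.862],"\u03b8\u0307":[0.597,0.0054,1.9174],"tcp":[0.104,0.024,0.6284],"\u03c4":[-2.0651,0.1515,-0.657]}
{"k":20,"ang":[0.0768,-0.4563,0.8905],"\u03b8\u0307":[0.5533,0.006,1.8947],"tcp":[0.1028,0.027,0.6254],"\u03c4":[-2.1778,0.164,-0.6857]}
{"k":21,"ang":[0.0848,-0.4563,0.9187],"\u03b8\u0307":[0.5085,0.0062,1.8721],"tcp":[0.1018,0.0298,0.6224],"\u03c4":[-2.266,0.1755,-0.7162]}
{"k":22,"ang":[0.092,-0.4564,0.9465],"\u03b8\u0307":[0.463,0.0064,1.8495],"tcp":[0.1011,0.0324,0.6193],"\u03c4":[-2.3322,0.1857,-0.7483]}
{"k":23,"ang":[0.0986,-0.4564,0.974],"\u03b8\u0307":[0.4172,0.0064,1.8269],"tcp":[0.1007,0.035,0.6161],"\u03c4":[-2.3786,0.1949,-0.7814]}
{"k":24,"ang":[0.1045,-0.4565,1.0012],"\u03b8\u0307":[0.3713,0.0063,1.8042],"tcp":[0.1005,0.0373,0.6128],"\u03c4":[-2.4072,0.2028,-0.8151]}
{"k":25,"ang":[0.1097,-0.4565,1.028],"\u03b8\u0307":[0.3256,0.0061,1.7814],"tcp":[0.1007,0.0396,0.6095],"\u03c4":[-2.4198,0.2097,-0.8493]}
{"k":26,"ang":[0.1143,-0.4566,1.0545],"\u03b8\u0307":[0.2803,0.0058,1.7584],"tcp":[0.1011,0.0416,0.606],"\u03c4":[-2.418,0.2154,-0.8836]}
{"k":27,"ang":[0.1181,-0.4566,1.0806],"\u03b8\u0307":[0.2356,0.0054,1.7351],"tcp":[0.1018,0.0436,0.6025],"\u03c4":[-2.4031,0.22,-0.9177]}
{"k":28,"ang":[0.1213,-0.4566,1.1064],"\u03b8\u0307":[0.1917,0.005,1.7116],"tcp":[0.1028,0.0454,0.5989],"\u03c4":[-2.3765,0.2235,-0.9515]}
{"k":29,"ang":[0.1239,-0.4567,1.1318],"\u03b8\u0307":[0.1487,0.0045,1.6878],"tcp":[0.104,0.047,0.5953],"\u03c4":[-2.3393,0.2261,-0.9848]}
{"k":30,"ang":[0.1258,-0.4567,1.1569],"\u03b8\u0307":[0.1066,0.004,1.6638],"tcp":[0.1054,0.0485,0.5916],"\u03c4":[-2.2925,0.2276,-1.0174]}
{"k":31,"ang":[0.127,-0.4568,1.1816],"\u03b8\u0307":[0.0657,0.0034,1.6395],"tcp":[0.107,0.0499,0.5879],"\u03c4":[-2.237,0.2281,-1.0491]}
{"k":32,"ang":[0.1277,-0.4568,1.2059],"\u03b8\u0307":[0.026,0.003,1.6151],"tcp":[0.1089,0.0512,0.5841],"\u03c4":[-2.1742,0.2275,-1.08]}
{"k":33,"ang":[0.1278,-0.4568,1.23],"\u03b8\u0307":[-0.0107,0.0046,1.5934],"tcp":[0.111,0.0523,0.5803],"\u03c4":[-2.1126,0.2252,-1.1115]}
{"k":34,"ang":[0.1274,-0.4568,1.2536],"\u03b8\u0307":[-0.0441,0.0055,1.5728],"tcp":[0.1132,0.0533,0.5765],"\u03c4":[-2.0573,0.2235,-1.1425]}
{"k":35,"ang":[0.1265,-0.4569,1.277],"\u03b8\u0307":[-0.0768,0.0041,1.549],"tcp":[0.1155,0.0542,0.5726]}
{"summary": "final tcp position (m): 0.1155 0.0542 0.5726"}
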